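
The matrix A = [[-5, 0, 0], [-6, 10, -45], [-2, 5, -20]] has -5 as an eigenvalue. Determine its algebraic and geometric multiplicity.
The characteristic polynomial is (x + 5)^3, so the factor x + 5 appears with exponent 3: the algebraic multiplicity is 3.

rank(A + 5I) = 1, so the eigenspace has dimension 3 - 1 = 2: the geometric multiplicity is 2.

Since 2 < 3, A is not diagonalizable.

algebraic multiplicity 3, geometric multiplicity 2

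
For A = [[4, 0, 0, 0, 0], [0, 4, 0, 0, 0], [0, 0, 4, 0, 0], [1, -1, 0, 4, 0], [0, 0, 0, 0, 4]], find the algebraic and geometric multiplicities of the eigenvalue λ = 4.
algebraic multiplicity 5, geometric multiplicity 4

The characteristic polynomial is (x - 4)^5, so the factor x - 4 appears with exponent 5: the algebraic multiplicity is 5.

rank(A - 4I) = 1, so the eigenspace has dimension 5 - 1 = 4: the geometric multiplicity is 4.

Since 4 < 5, A is not diagonalizable.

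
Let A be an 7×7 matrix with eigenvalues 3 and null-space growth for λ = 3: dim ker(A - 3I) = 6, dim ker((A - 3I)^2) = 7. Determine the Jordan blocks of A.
λ = 3: successive nullity increments [6, 1] count blocks of size ≥ k; block sizes are [2, 1, 1, 1, 1, 1].

Jordan blocks: (3, 2), (3, 1), (3, 1), (3, 1), (3, 1), (3, 1)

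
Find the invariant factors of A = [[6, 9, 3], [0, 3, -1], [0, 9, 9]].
The Jordan structure of A has elementary divisors (x - 6)^2, (x - 6). Arranging the block sizes at each eigenvalue in decreasing order and taking row products gives the invariant factors.

Invariant factors (smallest first, each dividing the next): x - 6, (x - 6)^2.

Check: the last factor (x - 6)^2 is the minimal polynomial, and the product (x - 6)^3 is the characteristic polynomial.

x - 6, (x - 6)^2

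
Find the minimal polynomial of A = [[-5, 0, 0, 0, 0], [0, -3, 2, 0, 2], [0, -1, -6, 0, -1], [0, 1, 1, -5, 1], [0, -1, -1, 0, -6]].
m_A(x) = (x + 5)^2

The characteristic polynomial factors as (x + 5)^5. The minimal polynomial is ∏(x - λ)^{k_λ} where k_λ is the size of the largest Jordan block at λ.

For λ = -5: rank(A + 5I) = 1, and the largest Jordan block has size 2 (the smallest k with rank((A + 5I)^k) = rank((A + 5I)^(k+1))).

So m_A(x) = (x + 5)^2.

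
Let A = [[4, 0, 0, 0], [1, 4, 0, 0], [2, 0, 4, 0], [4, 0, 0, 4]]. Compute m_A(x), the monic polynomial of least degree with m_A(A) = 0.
The characteristic polynomial factors as (x - 4)^4. The minimal polynomial is ∏(x - λ)^{k_λ} where k_λ is the size of the largest Jordan block at λ.

For λ = 4: rank(A - 4I) = 1, and the largest Jordan block has size 2 (the smallest k with rank((A - 4I)^k) = rank((A - 4I)^(k+1))).

So m_A(x) = (x - 4)^2.

m_A(x) = (x - 4)^2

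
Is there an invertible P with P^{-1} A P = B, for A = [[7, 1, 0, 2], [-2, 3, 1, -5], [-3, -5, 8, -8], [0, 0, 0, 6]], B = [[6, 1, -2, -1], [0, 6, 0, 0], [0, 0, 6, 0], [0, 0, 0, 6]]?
Both have characteristic polynomial (x - 6)^4, but the minimal polynomial of A is (x - 6)^3 while the minimal polynomial of B is (x - 6)^2. The minimal polynomial is a similarity invariant, so A and B are not similar.

No.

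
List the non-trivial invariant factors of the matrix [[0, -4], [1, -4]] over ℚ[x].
The Jordan structure of A has elementary divisors (x + 2)^2. Arranging the block sizes at each eigenvalue in decreasing order and taking row products gives the invariant factors.

Invariant factors (smallest first, each dividing the next): (x + 2)^2.

Check: the last factor (x + 2)^2 is the minimal polynomial, and the product (x + 2)^2 is the characteristic polynomial.

(x + 2)^2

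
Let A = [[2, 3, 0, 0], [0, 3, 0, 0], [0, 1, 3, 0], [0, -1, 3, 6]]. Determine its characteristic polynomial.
xI - A = [[x - 2, -3, 0, 0], [0, x - 3, 0, 0], [0, -1, x - 3, 0], [0, 1, -3, x - 6]].

Expanding det(xI - A) along the first row:
det(xI - A) = + (x - 2)·det([[x - 3, 0, 0], [-1, x - 3, 0], [1, -3, x - 6]]) - (-3)·det([[0, 0, 0], [0, x - 3, 0], [0, -3, x - 6]]) + (0)·det([[0, x - 3, 0], [0, -1, 0], [0, 1, x - 6]]) - (0)·det([[0, x - 3, 0], [0, -1, x - 3], [0, 1, -3]]).

Evaluating gives χ_A(x) = x^4 - 14x^3 + 69x^2 - 144x + 108 = (x - 6)(x - 3)^2(x - 2).

χ_A(x) = (x - 6)(x - 3)^2(x - 2)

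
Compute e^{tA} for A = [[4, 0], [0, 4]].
e^{tA} = [[e^{4*t}, 0], [0, e^{4*t}]]

A has Jordan form J = [[4, 0], [0, 4]] with A = PJP^{-1}, so e^{tA} = P e^{tJ} P^{-1}.

For a Jordan block J_k(λ), e^{tJ_k(λ)} = e^{λt} · (I + tN + t^2 N^2/2! + ... + t^{k-1} N^{k-1}/(k-1)!) where N is the nilpotent superdiagonal part.

Assembling the blocks and conjugating back gives the entries of e^{tA} as shown above.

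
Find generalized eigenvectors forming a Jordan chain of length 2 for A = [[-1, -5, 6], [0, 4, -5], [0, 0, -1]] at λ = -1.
We seek v_1 ∈ ker((A + I)^2) \ ker(A + I), then set v_{i+1} = (A + I) v_i.

One such chain is v_1 = [[0, 1, 1]]^T, v_2 = [[1, 0, 0]]^T. Check: (A + I) v_2 = [[0, 0, 0]]^T = 0.

v_1 = [[0, 1, 1]]^T, v_2 = [[1, 0, 0]]^T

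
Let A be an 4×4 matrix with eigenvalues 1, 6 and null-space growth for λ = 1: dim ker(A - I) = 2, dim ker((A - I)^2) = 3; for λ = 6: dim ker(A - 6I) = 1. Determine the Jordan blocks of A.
Jordan blocks: (1, 2), (1, 1), (6, 1)

λ = 1: successive nullity increments [2, 1] count blocks of size ≥ k; block sizes are [2, 1].
λ = 6: successive nullity increments [1] count blocks of size ≥ k; block sizes are [1].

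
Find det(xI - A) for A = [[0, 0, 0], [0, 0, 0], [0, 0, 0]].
xI - A = [[x, 0, 0], [0, x, 0], [0, 0, x]].

Expanding det(xI - A) along the first row:
det(xI - A) = + (x)·det([[x, 0], [0, x]]) - (0)·det([[0, 0], [0, x]]) + (0)·det([[0, x], [0, 0]]).

Evaluating gives χ_A(x) = x^3.

χ_A(x) = x^3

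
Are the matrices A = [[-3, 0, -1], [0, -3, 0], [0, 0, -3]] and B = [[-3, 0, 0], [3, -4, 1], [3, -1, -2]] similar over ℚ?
Yes.

Two matrices over a field are similar if and only if they have the same invariant factors.

Both A and B have characteristic polynomial (x + 3)^3 and minimal polynomial (x + 3)^2. Computing further, both have invariant factors x + 3, (x + 3)^2. Hence A and B are similar.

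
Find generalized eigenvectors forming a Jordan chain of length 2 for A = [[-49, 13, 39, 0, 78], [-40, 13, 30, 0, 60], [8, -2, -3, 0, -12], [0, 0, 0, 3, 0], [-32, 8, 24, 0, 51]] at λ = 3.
v_1 = [[0, 1, 0, 0, 0]]^T, v_2 = [[13, 10, -2, 0, 8]]^T

We seek v_1 ∈ ker((A - 3I)^2) \ ker(A - 3I), then set v_{i+1} = (A - 3I) v_i.

One such chain is v_1 = [[0, 1, 0, 0, 0]]^T, v_2 = [[13, 10, -2, 0, 8]]^T. Check: (A - 3I) v_2 = [[0, 0, 0, 0, 0]]^T = 0.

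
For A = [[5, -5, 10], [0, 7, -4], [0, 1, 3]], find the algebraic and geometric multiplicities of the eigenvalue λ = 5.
algebraic multiplicity 3, geometric multiplicity 2

The characteristic polynomial is (x - 5)^3, so the factor x - 5 appears with exponent 3: the algebraic multiplicity is 3.

rank(A - 5I) = 1, so the eigenspace has dimension 3 - 1 = 2: the geometric multiplicity is 2.

Since 2 < 3, A is not diagonalizable.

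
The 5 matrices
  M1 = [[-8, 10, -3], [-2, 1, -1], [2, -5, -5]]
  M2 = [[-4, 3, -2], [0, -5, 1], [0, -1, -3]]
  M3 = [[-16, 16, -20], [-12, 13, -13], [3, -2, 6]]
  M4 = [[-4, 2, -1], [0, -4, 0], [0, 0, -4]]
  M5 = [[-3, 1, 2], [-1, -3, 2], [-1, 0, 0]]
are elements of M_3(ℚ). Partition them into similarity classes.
4 classes: {M1, M2}, {M3}, {M4}, {M5}

Characteristic polynomials: χ_{M1} = (x + 4)^3, χ_{M2} = (x + 4)^3, χ_{M3} = (x - 2)^2(x + 1), χ_{M4} = (x + 4)^3, χ_{M5} = (x + 2)^3.

{M1, M2}: invariant factors (x + 4)^3.

{M3}: invariant factors (x - 2)^2(x + 1).

{M4}: invariant factors x + 4, (x + 4)^2.

{M5}: invariant factors (x + 2)^3.

Matrices are similar if and only if their invariant-factor lists agree; the partition into similarity classes is {M1, M2}, {M3}, {M4}, {M5}.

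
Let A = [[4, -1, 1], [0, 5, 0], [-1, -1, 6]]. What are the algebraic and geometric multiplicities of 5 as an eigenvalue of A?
algebraic multiplicity 3, geometric multiplicity 2

The characteristic polynomial is (x - 5)^3, so the factor x - 5 appears with exponent 3: the algebraic multiplicity is 3.

rank(A - 5I) = 1, so the eigenspace has dimension 3 - 1 = 2: the geometric multiplicity is 2.

Since 2 < 3, A is not diagonalizable.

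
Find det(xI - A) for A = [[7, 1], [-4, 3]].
χ_A(x) = (x - 5)^2

xI - A = [[x - 7, -1], [4, x - 3]].

Expanding det(xI - A) along the first row:
det(xI - A) = + (x - 7)·det([[x - 3]]) - (-1)·det([[4]]).

Evaluating gives χ_A(x) = x^2 - 10x + 25 = (x - 5)^2.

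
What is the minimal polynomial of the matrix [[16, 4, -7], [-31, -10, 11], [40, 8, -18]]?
m_A(x) = (x + 4)^3

The characteristic polynomial factors as (x + 4)^3. The minimal polynomial is ∏(x - λ)^{k_λ} where k_λ is the size of the largest Jordan block at λ.

For λ = -4: rank(A + 4I) = 2, and the largest Jordan block has size 3 (the smallest k with rank((A + 4I)^k) = rank((A + 4I)^(k+1))).

So m_A(x) = (x + 4)^3.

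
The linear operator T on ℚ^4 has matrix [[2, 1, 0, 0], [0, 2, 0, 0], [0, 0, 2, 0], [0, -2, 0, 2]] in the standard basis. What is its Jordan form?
J = [[2, 1, 0, 0], [0, 2, 0, 0], [0, 0, 2, 0], [0, 0, 0, 2]]

The characteristic polynomial is det(xI - A) = (x - 2)^4, so the eigenvalues are 2 (algebraic multiplicity 4).

For λ = 2: rank(A - 2I) = 1, rank((A - 2I)^2) = 0. The eigenspace has dimension 4 - 1 = 3, so there are 3 Jordan blocks; the rank sequence gives block sizes [2, 1, 1].

Assembling the blocks gives the Jordan form J above.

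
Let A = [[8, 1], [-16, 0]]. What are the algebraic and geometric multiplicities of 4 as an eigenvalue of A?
The characteristic polynomial is (x - 4)^2, so the factor x - 4 appears with exponent 2: the algebraic multiplicity is 2.

rank(A - 4I) = 1, so the eigenspace has dimension 2 - 1 = 1: the geometric multiplicity is 1.

Since 1 < 2, A is not diagonalizable.

algebraic multiplicity 2, geometric multiplicity 1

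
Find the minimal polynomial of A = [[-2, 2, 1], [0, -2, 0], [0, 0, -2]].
m_A(x) = (x + 2)^2

The characteristic polynomial factors as (x + 2)^3. The minimal polynomial is ∏(x - λ)^{k_λ} where k_λ is the size of the largest Jordan block at λ.

For λ = -2: rank(A + 2I) = 1, and the largest Jordan block has size 2 (the smallest k with rank((A + 2I)^k) = rank((A + 2I)^(k+1))).

So m_A(x) = (x + 2)^2.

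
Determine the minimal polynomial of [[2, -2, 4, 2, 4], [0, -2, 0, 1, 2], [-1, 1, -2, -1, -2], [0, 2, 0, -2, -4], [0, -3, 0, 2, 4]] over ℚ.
The characteristic polynomial factors as x^5. The minimal polynomial is ∏(x - λ)^{k_λ} where k_λ is the size of the largest Jordan block at λ.

For λ = 0: rank(A) = 3, and the largest Jordan block has size 3 (the smallest k with rank(A^k) = rank(A^(k+1))).

So m_A(x) = x^3.

m_A(x) = x^3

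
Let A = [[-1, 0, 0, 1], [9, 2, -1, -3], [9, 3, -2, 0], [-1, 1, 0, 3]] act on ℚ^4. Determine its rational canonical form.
The invariant factors of A (the non-unit diagonal entries of the Smith normal form of xI - A over ℚ[x]) are (x - 1)^3(x + 1), each dividing the next. The characteristic polynomial is their product, (x - 1)^3(x + 1).

The rational canonical form is the block-diagonal matrix of companion matrices C(f_i):
R = [[0, 0, 0, 1], [1, 0, 0, -2], [0, 1, 0, 0], [0, 0, 1, 2]].

R = [[0, 0, 0, 1], [1, 0, 0, -2], [0, 1, 0, 0], [0, 0, 1, 2]]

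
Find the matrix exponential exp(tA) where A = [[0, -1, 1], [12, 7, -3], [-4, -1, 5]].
e^{tA} = [[(1 - 4*t)*e^{4*t}, -t*e^{4*t}, t*e^{4*t}], [12*t*e^{4*t}, (3*t + 1)*e^{4*t}, -3*t*e^{4*t}], [-4*t*e^{4*t}, -t*e^{4*t}, (t + 1)*e^{4*t}]]

A has Jordan form J = [[4, 1, 0], [0, 4, 0], [0, 0, 4]] with A = PJP^{-1}, so e^{tA} = P e^{tJ} P^{-1}.

For a Jordan block J_k(λ), e^{tJ_k(λ)} = e^{λt} · (I + tN + t^2 N^2/2! + ... + t^{k-1} N^{k-1}/(k-1)!) where N is the nilpotent superdiagonal part.

Assembling the blocks and conjugating back gives the entries of e^{tA} as shown above.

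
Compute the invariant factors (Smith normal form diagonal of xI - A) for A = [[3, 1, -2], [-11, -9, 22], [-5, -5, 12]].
The Jordan structure of A has elementary divisors (x - 2)^2, (x - 2). Arranging the block sizes at each eigenvalue in decreasing order and taking row products gives the invariant factors.

Invariant factors (smallest first, each dividing the next): x - 2, (x - 2)^2.

Check: the last factor (x - 2)^2 is the minimal polynomial, and the product (x - 2)^3 is the characteristic polynomial.

x - 2, (x - 2)^2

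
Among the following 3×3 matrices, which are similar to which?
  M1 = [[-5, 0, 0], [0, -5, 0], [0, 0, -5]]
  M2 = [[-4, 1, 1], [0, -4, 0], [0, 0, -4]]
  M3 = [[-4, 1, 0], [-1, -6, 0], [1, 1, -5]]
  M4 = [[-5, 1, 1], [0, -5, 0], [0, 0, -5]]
Characteristic polynomials: χ_{M1} = (x + 5)^3, χ_{M2} = (x + 4)^3, χ_{M3} = (x + 5)^3, χ_{M4} = (x + 5)^3.

{M1}: invariant factors x + 5, x + 5, x + 5.

{M2}: invariant factors x + 4, (x + 4)^2.

{M3, M4}: invariant factors x + 5, (x + 5)^2.

Matrices are similar if and only if their invariant-factor lists agree; the partition into similarity classes is {M1}, {M2}, {M3, M4}.

3 classes: {M1}, {M2}, {M3, M4}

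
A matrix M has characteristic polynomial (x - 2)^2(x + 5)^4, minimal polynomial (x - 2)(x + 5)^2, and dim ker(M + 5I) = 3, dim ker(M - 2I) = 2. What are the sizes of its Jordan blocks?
λ = -5: algebraic multiplicity 4 (exponent in χ_M), largest block size 2 (exponent in m_M), 3 blocks (geometric multiplicity). These force block sizes [2, 1, 1].
λ = 2: algebraic multiplicity 2 (exponent in χ_M), largest block size 1 (exponent in m_M), 2 blocks (geometric multiplicity). These force block sizes [1, 1].

Jordan blocks: (-5, 2), (-5, 1), (-5, 1), (2, 1), (2, 1)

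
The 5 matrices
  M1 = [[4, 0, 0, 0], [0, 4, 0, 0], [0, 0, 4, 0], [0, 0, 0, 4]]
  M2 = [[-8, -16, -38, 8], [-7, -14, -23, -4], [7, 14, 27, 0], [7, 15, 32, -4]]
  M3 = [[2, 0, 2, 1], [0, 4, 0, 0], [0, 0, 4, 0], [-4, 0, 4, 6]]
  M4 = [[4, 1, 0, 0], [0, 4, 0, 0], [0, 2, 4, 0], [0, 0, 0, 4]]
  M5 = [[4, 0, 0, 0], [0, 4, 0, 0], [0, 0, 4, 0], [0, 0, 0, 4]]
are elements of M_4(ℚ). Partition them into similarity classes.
3 classes: {M1, M5}, {M2}, {M3, M4}

Characteristic polynomials: χ_{M1} = (x - 4)^4, χ_{M2} = (x - 6)(x + 1)(x + 2)^2, χ_{M3} = (x - 4)^4, χ_{M4} = (x - 4)^4, χ_{M5} = (x - 4)^4.

{M1, M5}: invariant factors x - 4, x - 4, x - 4, x - 4.

{M2}: invariant factors (x - 6)(x + 1)(x + 2)^2.

{M3, M4}: invariant factors x - 4, x - 4, (x - 4)^2.

Matrices are similar if and only if their invariant-factor lists agree; the partition into similarity classes is {M1, M5}, {M2}, {M3, M4}.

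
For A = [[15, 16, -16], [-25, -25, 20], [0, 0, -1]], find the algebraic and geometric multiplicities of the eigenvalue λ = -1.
The characteristic polynomial is (x + 1)(x + 5)^2, so the factor x + 1 appears with exponent 1: the algebraic multiplicity is 1.

rank(A + I) = 2, so the eigenspace has dimension 3 - 2 = 1: the geometric multiplicity is 1.

algebraic multiplicity 1, geometric multiplicity 1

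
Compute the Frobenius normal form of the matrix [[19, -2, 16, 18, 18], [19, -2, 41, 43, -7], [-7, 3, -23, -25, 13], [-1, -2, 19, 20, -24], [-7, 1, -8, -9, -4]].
The invariant factors of A (the non-unit diagonal entries of the Smith normal form of xI - A over ℚ[x]) are x - 5, (x - 5)(x^3 - 3x - 5), each dividing the next. The characteristic polynomial is their product, (x - 5)^2(x^3 - 3x - 5).

The rational canonical form is the block-diagonal matrix of companion matrices C(f_i):
R = [[5, 0, 0, 0, 0], [0, 0, 0, 0, -25], [0, 1, 0, 0, -10], [0, 0, 1, 0, 3], [0, 0, 0, 1, 5]].

Note the characteristic polynomial does not split into linear factors over ℚ, so A has no Jordan form over ℚ; the rational canonical form exists over any field.

R = [[5, 0, 0, 0, 0], [0, 0, 0, 0, -25], [0, 1, 0, 0, -10], [0, 0, 1, 0, 3], [0, 0, 0, 1, 5]]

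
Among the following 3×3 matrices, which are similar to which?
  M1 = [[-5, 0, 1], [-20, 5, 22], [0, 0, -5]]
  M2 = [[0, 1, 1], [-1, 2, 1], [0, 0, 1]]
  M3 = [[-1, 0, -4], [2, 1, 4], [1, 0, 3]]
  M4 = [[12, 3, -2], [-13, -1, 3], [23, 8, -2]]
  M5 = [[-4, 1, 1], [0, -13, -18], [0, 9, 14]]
Characteristic polynomials: χ_{M1} = (x - 5)(x + 5)^2, χ_{M2} = (x - 1)^3, χ_{M3} = (x - 1)^3, χ_{M4} = (x - 3)^3, χ_{M5} = (x - 5)(x + 4)^2.

{M1}: invariant factors (x - 5)(x + 5)^2.

{M2, M3}: invariant factors x - 1, (x - 1)^2.

{M4}: invariant factors (x - 3)^3.

{M5}: invariant factors (x - 5)(x + 4)^2.

Matrices are similar if and only if their invariant-factor lists agree; the partition into similarity classes is {M1}, {M2, M3}, {M4}, {M5}.

4 classes: {M1}, {M2, M3}, {M4}, {M5}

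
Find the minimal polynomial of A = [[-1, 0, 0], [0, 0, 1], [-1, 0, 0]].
m_A(x) = x^2(x + 1)

The characteristic polynomial factors as x^2(x + 1). The minimal polynomial is ∏(x - λ)^{k_λ} where k_λ is the size of the largest Jordan block at λ.

For λ = -1: rank(A + I) = 2, and the largest Jordan block has size 1 (the smallest k with rank((A + I)^k) = rank((A + I)^(k+1))).
For λ = 0: rank(A) = 2, and the largest Jordan block has size 2 (the smallest k with rank(A^k) = rank(A^(k+1))).

So m_A(x) = x^2(x + 1).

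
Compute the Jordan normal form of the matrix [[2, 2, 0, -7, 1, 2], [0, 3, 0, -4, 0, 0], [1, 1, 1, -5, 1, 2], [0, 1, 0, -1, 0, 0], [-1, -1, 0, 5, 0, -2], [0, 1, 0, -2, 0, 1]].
The characteristic polynomial is det(xI - A) = (x - 1)^6, so the eigenvalues are 1 (algebraic multiplicity 6).

For λ = 1: rank(A - I) = 2, rank((A - I)^2) = 0. The eigenspace has dimension 6 - 2 = 4, so there are 4 Jordan blocks; the rank sequence gives block sizes [2, 2, 1, 1].

Assembling the blocks gives the Jordan form J above.

J = [[1, 1, 0, 0, 0, 0], [0, 1, 0, 0, 0, 0], [0, 0, 1, 1, 0, 0], [0, 0, 0, 1, 0, 0], [0, 0, 0, 0, 1, 0], [0, 0, 0, 0, 0, 1]]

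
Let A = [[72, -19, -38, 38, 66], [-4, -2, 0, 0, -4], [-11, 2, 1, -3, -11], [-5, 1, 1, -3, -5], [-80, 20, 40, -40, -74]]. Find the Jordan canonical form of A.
The characteristic polynomial is det(xI - A) = (x - 6)(x + 2)^2(x + 4)^2, so the eigenvalues are -4 (algebraic multiplicity 2), -2 (algebraic multiplicity 2), 6 (algebraic multiplicity 1).

For λ = -4: rank(A + 4I) = 4, rank((A + 4I)^2) = 3. The eigenspace has dimension 5 - 4 = 1, so there is 1 Jordan block; the rank sequence gives block sizes [2].

For λ = -2: rank(A + 2I) = 4, rank((A + 2I)^2) = 3. The eigenspace has dimension 5 - 4 = 1, so there is 1 Jordan block; the rank sequence gives block sizes [2].

For λ = 6: algebraic multiplicity 1 gives one 1×1 block.

Assembling the blocks gives the Jordan form J above.

J = [[-4, 1, 0, 0, 0], [0, -4, 0, 0, 0], [0, 0, -2, 1, 0], [0, 0, 0, -2, 0], [0, 0, 0, 0, 6]]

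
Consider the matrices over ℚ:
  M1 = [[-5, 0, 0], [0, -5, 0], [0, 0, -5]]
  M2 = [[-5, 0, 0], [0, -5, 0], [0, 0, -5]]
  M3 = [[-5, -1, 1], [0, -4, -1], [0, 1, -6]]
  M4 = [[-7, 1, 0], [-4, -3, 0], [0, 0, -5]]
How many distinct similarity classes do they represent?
2 classes: {M1, M2}, {M3, M4}

Characteristic polynomials: χ_{M1} = (x + 5)^3, χ_{M2} = (x + 5)^3, χ_{M3} = (x + 5)^3, χ_{M4} = (x + 5)^3.

{M1, M2}: invariant factors x + 5, x + 5, x + 5.

{M3, M4}: invariant factors x + 5, (x + 5)^2.

Matrices are similar if and only if their invariant-factor lists agree; the partition into similarity classes is {M1, M2}, {M3, M4}.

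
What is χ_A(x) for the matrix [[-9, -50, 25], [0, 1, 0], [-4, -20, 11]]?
xI - A = [[x + 9, 50, -25], [0, x - 1, 0], [4, 20, x - 11]].

Expanding det(xI - A) along the first row:
det(xI - A) = + (x + 9)·det([[x - 1, 0], [20, x - 11]]) - (50)·det([[0, 0], [4, x - 11]]) + (-25)·det([[0, x - 1], [4, 20]]).

Evaluating gives χ_A(x) = x^3 - 3x^2 + 3x - 1 = (x - 1)^3.

χ_A(x) = (x - 1)^3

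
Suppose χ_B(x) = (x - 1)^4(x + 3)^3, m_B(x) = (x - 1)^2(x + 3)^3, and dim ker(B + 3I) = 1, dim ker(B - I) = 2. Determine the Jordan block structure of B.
Jordan blocks: (-3, 3), (1, 2), (1, 2)

λ = -3: algebraic multiplicity 3 (exponent in χ_B), largest block size 3 (exponent in m_B), 1 block (geometric multiplicity). This forces block sizes [3].
λ = 1: algebraic multiplicity 4 (exponent in χ_B), largest block size 2 (exponent in m_B), 2 blocks (geometric multiplicity). These force block sizes [2, 2].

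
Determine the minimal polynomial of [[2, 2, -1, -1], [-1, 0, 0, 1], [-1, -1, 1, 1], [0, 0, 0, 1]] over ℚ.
m_A(x) = (x - 1)^3

The characteristic polynomial factors as (x - 1)^4. The minimal polynomial is ∏(x - λ)^{k_λ} where k_λ is the size of the largest Jordan block at λ.

For λ = 1: rank(A - I) = 2, and the largest Jordan block has size 3 (the smallest k with rank((A - I)^k) = rank((A - I)^(k+1))).

So m_A(x) = (x - 1)^3.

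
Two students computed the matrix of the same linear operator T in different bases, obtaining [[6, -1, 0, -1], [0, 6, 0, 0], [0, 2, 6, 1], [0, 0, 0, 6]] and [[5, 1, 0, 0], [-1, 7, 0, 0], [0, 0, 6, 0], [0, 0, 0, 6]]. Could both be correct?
No.

Both have characteristic polynomial (x - 6)^4 and minimal polynomial (x - 6)^2. But rank(A - 6I) = 2 for A while rank(B - 6I) = 1 for B, so the number of Jordan blocks at λ = 6 differs. A and B are not similar.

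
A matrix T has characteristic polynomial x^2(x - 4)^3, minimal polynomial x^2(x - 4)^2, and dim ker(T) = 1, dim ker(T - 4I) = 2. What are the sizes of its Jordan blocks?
Jordan blocks: (0, 2), (4, 2), (4, 1)

λ = 0: algebraic multiplicity 2 (exponent in χ_T), largest block size 2 (exponent in m_T), 1 block (geometric multiplicity). This forces block sizes [2].
λ = 4: algebraic multiplicity 3 (exponent in χ_T), largest block size 2 (exponent in m_T), 2 blocks (geometric multiplicity). These force block sizes [2, 1].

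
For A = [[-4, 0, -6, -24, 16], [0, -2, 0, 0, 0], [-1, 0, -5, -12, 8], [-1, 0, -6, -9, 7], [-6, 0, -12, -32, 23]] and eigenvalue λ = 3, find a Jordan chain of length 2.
We seek v_1 ∈ ker((A - 3I)^2) \ ker(A - 3I), then set v_{i+1} = (A - 3I) v_i.

One such chain is v_1 = [[-2, 0, -1, 0, -1]]^T, v_2 = [[4, 0, 2, 1, 4]]^T. Check: (A - 3I) v_2 = [[0, 0, 0, 0, 0]]^T = 0.

v_1 = [[-2, 0, -1, 0, -1]]^T, v_2 = [[4, 0, 2, 1, 4]]^T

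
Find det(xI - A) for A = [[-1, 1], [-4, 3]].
xI - A = [[x + 1, -1], [4, x - 3]].

Expanding det(xI - A) along the first row:
det(xI - A) = + (x + 1)·det([[x - 3]]) - (-1)·det([[4]]).

Evaluating gives χ_A(x) = x^2 - 2x + 1 = (x - 1)^2.

χ_A(x) = (x - 1)^2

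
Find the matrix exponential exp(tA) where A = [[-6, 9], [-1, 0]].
A has Jordan form J = [[-3, 1], [0, -3]] with A = PJP^{-1}, so e^{tA} = P e^{tJ} P^{-1}.

For a Jordan block J_k(λ), e^{tJ_k(λ)} = e^{λt} · (I + tN + t^2 N^2/2! + ... + t^{k-1} N^{k-1}/(k-1)!) where N is the nilpotent superdiagonal part.

Assembling the blocks and conjugating back gives the entries of e^{tA} as shown above.

e^{tA} = [[(1 - 3*t)*e^{-3*t}, 9*t*e^{-3*t}], [-t*e^{-3*t}, (3*t + 1)*e^{-3*t}]]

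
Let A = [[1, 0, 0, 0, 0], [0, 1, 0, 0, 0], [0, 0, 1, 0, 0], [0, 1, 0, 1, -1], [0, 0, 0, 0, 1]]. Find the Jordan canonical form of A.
J = [[1, 1, 0, 0, 0], [0, 1, 0, 0, 0], [0, 0, 1, 0, 0], [0, 0, 0, 1, 0], [0, 0, 0, 0, 1]]

The characteristic polynomial is det(xI - A) = (x - 1)^5, so the eigenvalues are 1 (algebraic multiplicity 5).

For λ = 1: rank(A - I) = 1, rank((A - I)^2) = 0. The eigenspace has dimension 5 - 1 = 4, so there are 4 Jordan blocks; the rank sequence gives block sizes [2, 1, 1, 1].

Assembling the blocks gives the Jordan form J above.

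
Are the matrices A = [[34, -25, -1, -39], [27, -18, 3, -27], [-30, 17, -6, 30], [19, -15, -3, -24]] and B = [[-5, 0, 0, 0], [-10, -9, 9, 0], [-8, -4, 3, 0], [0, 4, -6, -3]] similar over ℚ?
No.

Both have characteristic polynomial (x + 3)^3(x + 5), but the minimal polynomial of A is (x + 3)^3(x + 5) while the minimal polynomial of B is (x + 3)^2(x + 5). The minimal polynomial is a similarity invariant, so A and B are not similar.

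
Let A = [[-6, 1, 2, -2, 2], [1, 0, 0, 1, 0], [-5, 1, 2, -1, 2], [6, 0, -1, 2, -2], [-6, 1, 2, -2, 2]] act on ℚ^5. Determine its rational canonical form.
R = [[0, 0, 0, 0, 0], [0, 0, 0, 0, 0], [0, 1, 0, 0, 3], [0, 0, 1, 0, 0], [0, 0, 0, 1, 0]]

The invariant factors of A (the non-unit diagonal entries of the Smith normal form of xI - A over ℚ[x]) are x, x(x^3 - 3), each dividing the next. The characteristic polynomial is their product, x^2(x^3 - 3).

The rational canonical form is the block-diagonal matrix of companion matrices C(f_i):
R = [[0, 0, 0, 0, 0], [0, 0, 0, 0, 0], [0, 1, 0, 0, 3], [0, 0, 1, 0, 0], [0, 0, 0, 1, 0]].

Note the characteristic polynomial does not split into linear factors over ℚ, so A has no Jordan form over ℚ; the rational canonical form exists over any field.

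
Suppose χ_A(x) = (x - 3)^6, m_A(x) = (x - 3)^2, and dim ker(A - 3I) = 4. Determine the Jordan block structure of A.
Jordan blocks: (3, 2), (3, 2), (3, 1), (3, 1)

λ = 3: algebraic multiplicity 6 (exponent in χ_A), largest block size 2 (exponent in m_A), 4 blocks (geometric multiplicity). These force block sizes [2, 2, 1, 1].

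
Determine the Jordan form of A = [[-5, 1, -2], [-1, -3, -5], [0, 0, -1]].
The characteristic polynomial is det(xI - A) = (x + 1)(x + 4)^2, so the eigenvalues are -4 (algebraic multiplicity 2), -1 (algebraic multiplicity 1).

For λ = -4: rank(A + 4I) = 2, rank((A + 4I)^2) = 1. The eigenspace has dimension 3 - 2 = 1, so there is 1 Jordan block; the rank sequence gives block sizes [2].

For λ = -1: algebraic multiplicity 1 gives one 1×1 block.

Assembling the blocks gives the Jordan form J above.

J = [[-4, 1, 0], [0, -4, 0], [0, 0, -1]]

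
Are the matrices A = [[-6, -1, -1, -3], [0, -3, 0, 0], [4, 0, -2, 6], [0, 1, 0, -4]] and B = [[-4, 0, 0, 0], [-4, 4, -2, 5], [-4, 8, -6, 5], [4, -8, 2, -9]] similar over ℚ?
Both have characteristic polynomial (x + 3)(x + 4)^3, but the minimal polynomial of A is (x + 3)(x + 4)^2 while the minimal polynomial of B is (x + 3)(x + 4). The minimal polynomial is a similarity invariant, so A and B are not similar.

No.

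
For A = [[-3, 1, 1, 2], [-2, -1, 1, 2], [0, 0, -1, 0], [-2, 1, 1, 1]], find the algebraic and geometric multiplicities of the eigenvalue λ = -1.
The characteristic polynomial is (x + 1)^4, so the factor x + 1 appears with exponent 4: the algebraic multiplicity is 4.

rank(A + I) = 2, so the eigenspace has dimension 4 - 2 = 2: the geometric multiplicity is 2.

Since 2 < 4, A is not diagonalizable.

algebraic multiplicity 4, geometric multiplicity 2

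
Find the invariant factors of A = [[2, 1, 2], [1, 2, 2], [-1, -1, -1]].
The Jordan structure of A has elementary divisors (x - 1)^2, (x - 1). Arranging the block sizes at each eigenvalue in decreasing order and taking row products gives the invariant factors.

Invariant factors (smallest first, each dividing the next): x - 1, (x - 1)^2.

Check: the last factor (x - 1)^2 is the minimal polynomial, and the product (x - 1)^3 is the characteristic polynomial.

x - 1, (x - 1)^2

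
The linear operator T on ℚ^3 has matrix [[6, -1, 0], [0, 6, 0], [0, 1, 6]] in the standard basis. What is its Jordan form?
The characteristic polynomial is det(xI - A) = (x - 6)^3, so the eigenvalues are 6 (algebraic multiplicity 3).

For λ = 6: rank(A - 6I) = 1, rank((A - 6I)^2) = 0. The eigenspace has dimension 3 - 1 = 2, so there are 2 Jordan blocks; the rank sequence gives block sizes [2, 1].

Assembling the blocks gives the Jordan form J above.

J = [[6, 1, 0], [0, 6, 0], [0, 0, 6]]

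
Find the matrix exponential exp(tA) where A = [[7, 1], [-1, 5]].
A has Jordan form J = [[6, 1], [0, 6]] with A = PJP^{-1}, so e^{tA} = P e^{tJ} P^{-1}.

For a Jordan block J_k(λ), e^{tJ_k(λ)} = e^{λt} · (I + tN + t^2 N^2/2! + ... + t^{k-1} N^{k-1}/(k-1)!) where N is the nilpotent superdiagonal part.

Assembling the blocks and conjugating back gives the entries of e^{tA} as shown above.

e^{tA} = [[(t + 1)*e^{6*t}, t*e^{6*t}], [-t*e^{6*t}, (1 - t)*e^{6*t}]]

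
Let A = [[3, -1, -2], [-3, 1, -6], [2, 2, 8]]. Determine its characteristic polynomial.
χ_A(x) = (x - 4)^3

xI - A = [[x - 3, 1, 2], [3, x - 1, 6], [-2, -2, x - 8]].

Expanding det(xI - A) along the first row:
det(xI - A) = + (x - 3)·det([[x - 1, 6], [-2, x - 8]]) - (1)·det([[3, 6], [-2, x - 8]]) + (2)·det([[3, x - 1], [-2, -2]]).

Evaluating gives χ_A(x) = x^3 - 12x^2 + 48x - 64 = (x - 4)^3.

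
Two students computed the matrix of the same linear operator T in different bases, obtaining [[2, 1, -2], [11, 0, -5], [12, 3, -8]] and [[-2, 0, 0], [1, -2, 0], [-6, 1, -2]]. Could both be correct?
Yes.

Two matrices over a field are similar if and only if they have the same invariant factors.

Both A and B have characteristic polynomial (x + 2)^3 and minimal polynomial (x + 2)^3. Computing further, both have invariant factors (x + 2)^3. Hence A and B are similar.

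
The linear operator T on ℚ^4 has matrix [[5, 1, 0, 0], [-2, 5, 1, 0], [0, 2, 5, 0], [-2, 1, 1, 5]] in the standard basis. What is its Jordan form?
The characteristic polynomial is det(xI - A) = (x - 5)^4, so the eigenvalues are 5 (algebraic multiplicity 4).

For λ = 5: rank(A - 5I) = 2, rank((A - 5I)^2) = 1, rank((A - 5I)^3) = 0. The eigenspace has dimension 4 - 2 = 2, so there are 2 Jordan blocks; the rank sequence gives block sizes [3, 1].

Assembling the blocks gives the Jordan form J above.

J = [[5, 1, 0, 0], [0, 5, 1, 0], [0, 0, 5, 0], [0, 0, 0, 5]]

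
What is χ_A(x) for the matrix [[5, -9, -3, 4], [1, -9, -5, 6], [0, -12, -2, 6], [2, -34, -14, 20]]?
χ_A(x) = (x - 4)^3(x - 2)

xI - A = [[x - 5, 9, 3, -4], [-1, x + 9, 5, -6], [0, 12, x + 2, -6], [-2, 34, 14, x - 20]].

Expanding det(xI - A) along the first row:
det(xI - A) = + (x - 5)·det([[x + 9, 5, -6], [12, x + 2, -6], [34, 14, x - 20]]) - (9)·det([[-1, 5, -6], [0, x + 2, -6], [-2, 14, x - 20]]) + (3)·det([[-1, x + 9, -6], [0, 12, -6], [-2, 34, x - 20]]) - (-4)·det([[-1, x + 9, 5], [0, 12, x + 2], [-2, 34, 14]]).

Evaluating gives χ_A(x) = x^4 - 14x^3 + 72x^2 - 160x + 128 = (x - 4)^3(x - 2).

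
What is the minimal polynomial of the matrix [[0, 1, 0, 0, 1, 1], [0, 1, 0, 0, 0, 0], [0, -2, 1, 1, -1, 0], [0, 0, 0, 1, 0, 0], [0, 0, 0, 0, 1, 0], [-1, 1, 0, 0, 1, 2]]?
m_A(x) = (x - 1)^2

The characteristic polynomial factors as (x - 1)^6. The minimal polynomial is ∏(x - λ)^{k_λ} where k_λ is the size of the largest Jordan block at λ.

For λ = 1: rank(A - I) = 2, and the largest Jordan block has size 2 (the smallest k with rank((A - I)^k) = rank((A - I)^(k+1))).

So m_A(x) = (x - 1)^2.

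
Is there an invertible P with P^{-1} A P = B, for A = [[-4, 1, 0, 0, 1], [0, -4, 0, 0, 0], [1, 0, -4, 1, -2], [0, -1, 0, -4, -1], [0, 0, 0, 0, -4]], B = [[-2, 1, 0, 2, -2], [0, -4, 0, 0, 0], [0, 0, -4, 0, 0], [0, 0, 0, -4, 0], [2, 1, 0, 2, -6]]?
Both have characteristic polynomial (x + 4)^5 and minimal polynomial (x + 4)^2. But rank(A + 4I) = 2 for A while rank(B + 4I) = 1 for B, so the number of Jordan blocks at λ = -4 differs. A and B are not similar.

No.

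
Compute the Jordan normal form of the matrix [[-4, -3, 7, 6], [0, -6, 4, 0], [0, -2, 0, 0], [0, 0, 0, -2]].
The characteristic polynomial is det(xI - A) = (x + 2)^2(x + 4)^2, so the eigenvalues are -4 (algebraic multiplicity 2), -2 (algebraic multiplicity 2).

For λ = -4: rank(A + 4I) = 3, rank((A + 4I)^2) = 2. The eigenspace has dimension 4 - 3 = 1, so there is 1 Jordan block; the rank sequence gives block sizes [2].

For λ = -2: rank(A + 2I) = 2. The eigenspace has dimension 4 - 2 = 2, so there are 2 Jordan blocks; the rank sequence gives block sizes [1, 1].

Assembling the blocks gives the Jordan form J above.

J = [[-4, 1, 0, 0], [0, -4, 0, 0], [0, 0, -2, 0], [0, 0, 0, -2]]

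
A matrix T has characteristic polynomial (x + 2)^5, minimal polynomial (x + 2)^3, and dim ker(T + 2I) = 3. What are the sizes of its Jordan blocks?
Jordan blocks: (-2, 3), (-2, 1), (-2, 1)

λ = -2: algebraic multiplicity 5 (exponent in χ_T), largest block size 3 (exponent in m_T), 3 blocks (geometric multiplicity). These force block sizes [3, 1, 1].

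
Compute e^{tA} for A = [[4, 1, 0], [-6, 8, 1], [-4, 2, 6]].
A has Jordan form J = [[6, 1, 0], [0, 6, 1], [0, 0, 6]] with A = PJP^{-1}, so e^{tA} = P e^{tJ} P^{-1}.

For a Jordan block J_k(λ), e^{tJ_k(λ)} = e^{λt} · (I + tN + t^2 N^2/2! + ... + t^{k-1} N^{k-1}/(k-1)!) where N is the nilpotent superdiagonal part.

Assembling the blocks and conjugating back gives the entries of e^{tA} as shown above.

e^{tA} = [[(-t^2 - 2*t + 1)*e^{6*t}, t*e^{6*t}, t^2*e^{6*t}/2], [2*t*(-t - 3)*e^{6*t}, (2*t + 1)*e^{6*t}, t*(t + 1)*e^{6*t}], [2*t*(-t - 2)*e^{6*t}, 2*t*e^{6*t}, (t^2 + 1)*e^{6*t}]]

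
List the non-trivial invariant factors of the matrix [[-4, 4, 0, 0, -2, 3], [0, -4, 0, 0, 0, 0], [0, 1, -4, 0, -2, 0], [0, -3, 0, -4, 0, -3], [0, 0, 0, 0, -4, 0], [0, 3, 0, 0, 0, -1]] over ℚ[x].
x + 4, x + 4, x + 4, (x + 1)(x + 4)^2

The Jordan structure of A has elementary divisors (x + 4)^2, (x + 4), (x + 4), (x + 4), (x + 1). Arranging the block sizes at each eigenvalue in decreasing order and taking row products gives the invariant factors.

Invariant factors (smallest first, each dividing the next): x + 4, x + 4, x + 4, (x + 1)(x + 4)^2.

Check: the last factor (x + 1)(x + 4)^2 is the minimal polynomial, and the product (x + 1)(x + 4)^5 is the characteristic polynomial.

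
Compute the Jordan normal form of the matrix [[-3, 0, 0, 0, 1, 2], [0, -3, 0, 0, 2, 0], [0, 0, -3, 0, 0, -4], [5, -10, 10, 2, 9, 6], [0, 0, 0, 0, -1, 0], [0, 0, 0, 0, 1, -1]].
J = [[-3, 0, 0, 0, 0, 0], [0, -3, 0, 0, 0, 0], [0, 0, -3, 0, 0, 0], [0, 0, 0, -1, 1, 0], [0, 0, 0, 0, -1, 0], [0, 0, 0, 0, 0, 2]]

The characteristic polynomial is det(xI - A) = (x - 2)(x + 1)^2(x + 3)^3, so the eigenvalues are -3 (algebraic multiplicity 3), -1 (algebraic multiplicity 2), 2 (algebraic multiplicity 1).

For λ = -3: rank(A + 3I) = 3. The eigenspace has dimension 6 - 3 = 3, so there are 3 Jordan blocks; the rank sequence gives block sizes [1, 1, 1].

For λ = -1: rank(A + I) = 5, rank((A + I)^2) = 4. The eigenspace has dimension 6 - 5 = 1, so there is 1 Jordan block; the rank sequence gives block sizes [2].

For λ = 2: algebraic multiplicity 1 gives one 1×1 block.

Assembling the blocks gives the Jordan form J above.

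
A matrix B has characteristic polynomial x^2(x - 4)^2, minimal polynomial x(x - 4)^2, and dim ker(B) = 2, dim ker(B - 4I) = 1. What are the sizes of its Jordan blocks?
λ = 0: algebraic multiplicity 2 (exponent in χ_B), largest block size 1 (exponent in m_B), 2 blocks (geometric multiplicity). These force block sizes [1, 1].
λ = 4: algebraic multiplicity 2 (exponent in χ_B), largest block size 2 (exponent in m_B), 1 block (geometric multiplicity). This forces block sizes [2].

Jordan blocks: (0, 1), (0, 1), (4, 2)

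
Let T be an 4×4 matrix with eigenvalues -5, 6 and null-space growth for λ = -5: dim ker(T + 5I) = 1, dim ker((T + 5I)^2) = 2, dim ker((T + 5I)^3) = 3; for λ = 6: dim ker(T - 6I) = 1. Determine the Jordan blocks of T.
λ = -5: successive nullity increments [1, 1, 1] count blocks of size ≥ k; block sizes are [3].
λ = 6: successive nullity increments [1] count blocks of size ≥ k; block sizes are [1].

Jordan blocks: (-5, 3), (6, 1)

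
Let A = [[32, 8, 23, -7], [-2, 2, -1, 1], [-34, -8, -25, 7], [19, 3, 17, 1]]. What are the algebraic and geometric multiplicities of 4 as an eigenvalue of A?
algebraic multiplicity 3, geometric multiplicity 1

The characteristic polynomial is (x - 4)^3(x + 2), so the factor x - 4 appears with exponent 3: the algebraic multiplicity is 3.

rank(A - 4I) = 3, so the eigenspace has dimension 4 - 3 = 1: the geometric multiplicity is 1.

Since 1 < 3, A is not diagonalizable.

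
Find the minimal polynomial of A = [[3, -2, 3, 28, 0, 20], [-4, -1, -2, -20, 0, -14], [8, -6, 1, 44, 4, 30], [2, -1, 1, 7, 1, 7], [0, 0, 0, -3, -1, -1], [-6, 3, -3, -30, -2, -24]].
The characteristic polynomial factors as (x + 2)^3(x + 3)^3. The minimal polynomial is ∏(x - λ)^{k_λ} where k_λ is the size of the largest Jordan block at λ.

For λ = -3: rank(A + 3I) = 4, and the largest Jordan block has size 2 (the smallest k with rank((A + 3I)^k) = rank((A + 3I)^(k+1))).
For λ = -2: rank(A + 2I) = 4, and the largest Jordan block has size 2 (the smallest k with rank((A + 2I)^k) = rank((A + 2I)^(k+1))).

So m_A(x) = (x + 2)^2(x + 3)^2.

m_A(x) = (x + 2)^2(x + 3)^2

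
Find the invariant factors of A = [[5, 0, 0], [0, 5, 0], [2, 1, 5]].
x - 5, (x - 5)^2

The Jordan structure of A has elementary divisors (x - 5)^2, (x - 5). Arranging the block sizes at each eigenvalue in decreasing order and taking row products gives the invariant factors.

Invariant factors (smallest first, each dividing the next): x - 5, (x - 5)^2.

Check: the last factor (x - 5)^2 is the minimal polynomial, and the product (x - 5)^3 is the characteristic polynomial.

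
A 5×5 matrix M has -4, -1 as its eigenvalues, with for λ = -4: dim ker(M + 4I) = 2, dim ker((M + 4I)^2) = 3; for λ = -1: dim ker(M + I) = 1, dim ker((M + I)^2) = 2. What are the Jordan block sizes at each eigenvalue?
λ = -4: successive nullity increments [2, 1] count blocks of size ≥ k; block sizes are [2, 1].
λ = -1: successive nullity increments [1, 1] count blocks of size ≥ k; block sizes are [2].

Jordan blocks: (-4, 2), (-4, 1), (-1, 2)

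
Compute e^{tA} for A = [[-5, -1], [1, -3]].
A has Jordan form J = [[-4, 1], [0, -4]] with A = PJP^{-1}, so e^{tA} = P e^{tJ} P^{-1}.

For a Jordan block J_k(λ), e^{tJ_k(λ)} = e^{λt} · (I + tN + t^2 N^2/2! + ... + t^{k-1} N^{k-1}/(k-1)!) where N is the nilpotent superdiagonal part.

Assembling the blocks and conjugating back gives the entries of e^{tA} as shown above.

e^{tA} = [[(1 - t)*e^{-4*t}, -t*e^{-4*t}], [t*e^{-4*t}, (t + 1)*e^{-4*t}]]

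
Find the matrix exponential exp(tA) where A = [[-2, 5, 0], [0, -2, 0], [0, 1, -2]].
A has Jordan form J = [[-2, 1, 0], [0, -2, 0], [0, 0, -2]] with A = PJP^{-1}, so e^{tA} = P e^{tJ} P^{-1}.

For a Jordan block J_k(λ), e^{tJ_k(λ)} = e^{λt} · (I + tN + t^2 N^2/2! + ... + t^{k-1} N^{k-1}/(k-1)!) where N is the nilpotent superdiagonal part.

Assembling the blocks and conjugating back gives the entries of e^{tA} as shown above.

e^{tA} = [[e^{-2*t}, 5*t*e^{-2*t}, 0], [0, e^{-2*t}, 0], [0, t*e^{-2*t}, e^{-2*t}]]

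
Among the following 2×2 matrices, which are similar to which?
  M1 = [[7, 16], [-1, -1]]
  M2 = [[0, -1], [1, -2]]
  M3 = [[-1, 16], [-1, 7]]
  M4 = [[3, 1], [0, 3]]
Characteristic polynomials: χ_{M1} = (x - 3)^2, χ_{M2} = (x + 1)^2, χ_{M3} = (x - 3)^2, χ_{M4} = (x - 3)^2.

{M1, M3, M4}: invariant factors (x - 3)^2.

{M2}: invariant factors (x + 1)^2.

Matrices are similar if and only if their invariant-factor lists agree; the partition into similarity classes is {M1, M3, M4}, {M2}.

2 classes: {M1, M3, M4}, {M2}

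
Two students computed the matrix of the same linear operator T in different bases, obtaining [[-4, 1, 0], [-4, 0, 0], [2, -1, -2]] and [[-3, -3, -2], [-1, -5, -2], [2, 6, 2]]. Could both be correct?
Two matrices over a field are similar if and only if they have the same invariant factors.

Both A and B have characteristic polynomial (x + 2)^3 and minimal polynomial (x + 2)^2. Computing further, both have invariant factors x + 2, (x + 2)^2. Hence A and B are similar.

Yes.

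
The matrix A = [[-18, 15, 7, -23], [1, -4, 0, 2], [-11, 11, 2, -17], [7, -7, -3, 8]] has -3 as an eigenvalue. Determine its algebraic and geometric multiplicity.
algebraic multiplicity 4, geometric multiplicity 2

The characteristic polynomial is (x + 3)^4, so the factor x + 3 appears with exponent 4: the algebraic multiplicity is 4.

rank(A + 3I) = 2, so the eigenspace has dimension 4 - 2 = 2: the geometric multiplicity is 2.

Since 2 < 4, A is not diagonalizable.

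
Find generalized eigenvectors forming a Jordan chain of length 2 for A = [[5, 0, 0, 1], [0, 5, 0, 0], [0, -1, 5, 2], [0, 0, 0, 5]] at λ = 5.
We seek v_1 ∈ ker((A - 5I)^2) \ ker(A - 5I), then set v_{i+1} = (A - 5I) v_i.

One such chain is v_1 = [[0, 0, 0, 1]]^T, v_2 = [[1, 0, 2, 0]]^T. Check: (A - 5I) v_2 = [[0, 0, 0, 0]]^T = 0.

v_1 = [[0, 0, 0, 1]]^T, v_2 = [[1, 0, 2, 0]]^T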